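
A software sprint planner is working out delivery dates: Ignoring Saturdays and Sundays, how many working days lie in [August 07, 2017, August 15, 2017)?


Start: 2017-08-07 (Monday)
End (exclusive): 2017-08-15 (Tuesday)
Total calendar days: 8
Full weeks: 8 // 7 = 1 -> 5 weekdays
Remaining 1 days starting on Monday:
  Mon(w) -> 1 weekdays
Total business days: 5 + 1 = 6

6


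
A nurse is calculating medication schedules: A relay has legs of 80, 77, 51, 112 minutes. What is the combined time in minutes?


Durations: 80, 77, 51, 112
Running sum: 80
+ 77 = 157
+ 51 = 208
+ 112 = 320
Total duration: 320 minutes
That is 5 hours and 20 minutes

320


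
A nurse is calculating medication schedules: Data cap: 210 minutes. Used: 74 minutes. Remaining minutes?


Total budget: 210 minutes
Time used: 74 minutes
Remaining: 210 - 74 = 136 minutes
Percent used: 35.2%
Percent remaining: 64.8%

136


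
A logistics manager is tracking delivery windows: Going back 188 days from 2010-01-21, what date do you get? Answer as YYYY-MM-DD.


Start: 2010-01-21
Subtracting 188 days
Days already passed in January: 21
After going back through January: 167 more days to subtract
December 2009: 31 days, 136 remaining
November 2009: 30 days, 106 remaining
October 2009: 31 days, 75 remaining
September 2009: 30 days, 45 remaining
Result: 2009-07-17

2009-07-17


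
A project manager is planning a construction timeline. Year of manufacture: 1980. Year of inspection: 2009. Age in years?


Birth year: 1980
Current year: 2009
Age = current year - birth year
Age = 2009 - 1980 = 29

29


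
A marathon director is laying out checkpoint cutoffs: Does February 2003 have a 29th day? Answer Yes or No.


Year: 2003
Divisible by 4? 2003 / 4 = 500.75 -> No
Not divisible by 4, so NOT a leap year

No


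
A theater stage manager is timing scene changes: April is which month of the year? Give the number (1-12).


Calendar month order:
3. March
4. April <--
5. May
April is month number 4

4


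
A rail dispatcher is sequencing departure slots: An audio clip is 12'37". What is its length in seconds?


Minutes: 12
Seconds: 37
Convert minutes to seconds: 12 x 60 = 720
Add remaining seconds: 720 + 37 = 757

757


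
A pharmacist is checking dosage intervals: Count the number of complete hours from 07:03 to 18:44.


Start: 07:03
End: 18:44
Hour difference: 18 - 7 = 11 hours
Minute difference: 44 - 3 = 41 minutes
Total minutes: 701
Complete hours: 701 / 60 = 11 (remainder 41)

11


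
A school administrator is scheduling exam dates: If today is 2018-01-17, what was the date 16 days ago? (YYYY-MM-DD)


Start: 2018-01-17
Subtracting 16 days
Days already passed in January: 17
Result: 2018-01-01

2018-01-01


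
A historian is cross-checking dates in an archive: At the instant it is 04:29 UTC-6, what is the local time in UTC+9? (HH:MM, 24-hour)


Local time: 04:29 at UTC-6 (offset -6h)
Target zone: UTC+9 (offset 9h)
Difference: 9 - (-6) = 15 hours
Calculation: 4 + (15) = 19
Result: 19:29

19:29


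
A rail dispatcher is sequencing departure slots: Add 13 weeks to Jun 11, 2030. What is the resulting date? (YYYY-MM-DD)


Start: 2030-06-11
Weeks to add: 13
Convert to days: 13 x 7 = 91 days
Add 91 days to 2030-06-11
Result: 2030-09-10

2030-09-10


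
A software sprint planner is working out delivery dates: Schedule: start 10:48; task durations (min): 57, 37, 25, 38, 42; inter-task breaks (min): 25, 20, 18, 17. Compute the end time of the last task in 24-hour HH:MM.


Start: 10:48 = 648 min from midnight
  after task 1 (57 min): 11:45
  after break (25 min): 12:10
  after task 2 (37 min): 12:47
  after break (20 min): 13:07
  after task 3 (25 min): 13:32
  after break (18 min): 13:50
  after task 4 (38 min): 14:28
  after break (17 min): 14:45
  after task 5 (42 min): 15:27
Total elapsed: 279 minutes
End time: 15:27

15:27


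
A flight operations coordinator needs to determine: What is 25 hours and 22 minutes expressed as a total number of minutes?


Hours: 25
Minutes: 22
Convert hours to minutes: 25 x 60 = 1500
Add remaining minutes: 1500 + 22 = 1522

1522


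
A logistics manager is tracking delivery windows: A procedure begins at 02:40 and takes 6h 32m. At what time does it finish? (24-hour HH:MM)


Start time: 02:40
Adding: 6 hours 32 minutes
Minutes: 40 + 32 = 72
Minute overflow: 72 >= 60, so carry 1 hour, minutes = 12
Hours: 2 + 6 + 1 = 9
Result: 09:12

09:12


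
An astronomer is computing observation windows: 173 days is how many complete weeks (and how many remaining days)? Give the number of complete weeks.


Total days: 173
Days per week: 7
Division: 173 / 7 = 24 remainder 5
Complete weeks: 24
Remaining days: 5

24


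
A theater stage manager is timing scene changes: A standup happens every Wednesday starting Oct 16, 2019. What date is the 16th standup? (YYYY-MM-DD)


First occurrence: 2019-10-16 (occurrence 1)
Each occurrence is 7 days after the previous.
Occurrence 16 is 15 weeks after the first.
15 weeks = 105 days
2019-10-16 + 105 days = 2020-01-29

2020-01-29


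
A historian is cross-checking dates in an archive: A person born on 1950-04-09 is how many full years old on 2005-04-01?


Birth: 1950-04-09
Reference: 2005-04-01
Year difference: 2005 - 1950 = 55
Has birthday (04-09) occurred by 04-01? No
Birthday not yet reached this year -> subtract 1
Age in full years: 54

54


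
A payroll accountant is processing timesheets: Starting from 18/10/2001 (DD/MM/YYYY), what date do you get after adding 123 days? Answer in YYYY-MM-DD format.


Start: 2001-10-18
Adding 123 days
Days remaining in October: 13
After October: 110 days still to add
November 2001: 30 days, 80 remaining
December 2001: 31 days, 49 remaining
January 2002: 31 days, 18 remaining
February 2002 has 28 days, need 18
Result: 2002-02-18

2002-02-18


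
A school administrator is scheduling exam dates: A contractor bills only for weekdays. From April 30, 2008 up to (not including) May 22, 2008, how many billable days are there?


Start: 2008-04-30 (Wednesday)
End (exclusive): 2008-05-22 (Thursday)
Total calendar days: 22
Full weeks: 22 // 7 = 3 -> 15 weekdays
Remaining 1 days starting on Wednesday:
  Wed(w) -> 1 weekdays
Total business days: 15 + 1 = 16

16


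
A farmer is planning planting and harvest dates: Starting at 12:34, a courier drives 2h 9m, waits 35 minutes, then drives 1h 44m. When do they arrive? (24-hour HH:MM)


Depart: 12:34
Leg 1: +129 min -> 14:43
Layover: +35 min -> 15:18
Leg 2: +104 min -> 17:02
Total travel: 268 minutes = 4h 28m
Arrival: 17:02

17:02


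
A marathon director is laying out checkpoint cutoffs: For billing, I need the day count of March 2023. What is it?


Month: March
Year: 2023
March is a 31-day month
Total: 31 days

31


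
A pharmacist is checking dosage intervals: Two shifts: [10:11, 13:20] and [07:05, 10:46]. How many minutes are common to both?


Interval A: [611, 800] minutes from midnight
Interval B: [425, 646] minutes from midnight
Overlap start = max(611, 425) = 611
Overlap end = min(800, 646) = 646
Overlap = 646 - 611 = 35 minutes

35


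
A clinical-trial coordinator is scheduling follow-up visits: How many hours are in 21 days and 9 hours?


Days: 21
Extra hours: 9
Hours per day: 24
Days to hours: 21 x 24 = 504
Total: 504 + 9 = 513

513


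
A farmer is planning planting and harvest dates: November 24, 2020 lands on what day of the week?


Date: 2020-11-24
January 1, 2020 is a Wednesday
Day of year: 329
Offset from Jan 1: 328 days
328 mod 7 = 6
Result: Tuesday

Tuesday


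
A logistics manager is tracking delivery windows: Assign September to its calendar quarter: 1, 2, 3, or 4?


Month: September (month 9)
Q1: January-March (months 1-3)
Q2: April-June (months 4-6)
Q3: July-September (months 7-9)
Q4: October-December (months 10-12)
Month 9 falls in Q3

3


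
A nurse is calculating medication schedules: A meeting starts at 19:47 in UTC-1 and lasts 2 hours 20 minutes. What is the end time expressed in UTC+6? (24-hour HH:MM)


Start: 19:47 in UTC-1
Step 1 - add duration:
  minutes: 47 + 20 = 67 (carry 1h)
  hours: 19 + 2 + 1 = 22
  end in UTC-1: 22:07
Step 2 - convert UTC-1 -> UTC+6:
  offset difference: 6 - (-1) = 7 hours
  22 + (7) = 29 -> mod 24 = 5
Result: 05:07 in UTC+6

05:07


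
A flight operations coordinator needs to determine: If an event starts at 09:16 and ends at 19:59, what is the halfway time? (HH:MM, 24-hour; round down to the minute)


Start time: 09:16 = 556 minutes from midnight
End time: 19:59 = 1199 minutes from midnight
Sum: 556 + 1199 = 1755
Midpoint: 1755 / 2 = 877 minutes
Convert: 877 / 60 = 14 hours, 37 minutes
Result: 14:37

14:37


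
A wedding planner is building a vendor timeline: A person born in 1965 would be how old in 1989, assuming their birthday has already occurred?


Birth year: 1965
Current year: 1989
Age = current year - birth year
Age = 1989 - 1965 = 24

24


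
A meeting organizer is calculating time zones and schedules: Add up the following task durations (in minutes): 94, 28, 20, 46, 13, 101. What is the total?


Durations: 94, 28, 20, 46, 13, 101
Running sum: 94
+ 28 = 122
+ 20 = 142
+ 46 = 188
+ 13 = 201
+ 101 = 302
Total duration: 302 minutes
That is 5 hours and 2 minutes

302


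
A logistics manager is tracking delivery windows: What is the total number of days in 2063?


Year: 2063
Check leap year rules:
Divisible by 4? No
2063 is not a leap year
Days: 365

365


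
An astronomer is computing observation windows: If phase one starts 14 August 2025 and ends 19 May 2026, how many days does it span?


Start date: 2025-08-14
End date: 2026-05-19
Aug 2025: +18 days
Sep 2025: +30 days
Oct 2025: +31 days
... (7 more months)
Total: 278 days

278


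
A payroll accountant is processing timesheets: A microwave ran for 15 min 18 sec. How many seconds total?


Minutes: 15
Extra seconds: 18
Seconds per minute: 60
Minutes to seconds: 15 x 60 = 900
Total: 900 + 18 = 918

918


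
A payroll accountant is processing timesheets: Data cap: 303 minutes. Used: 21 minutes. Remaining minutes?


Total budget: 303 minutes
Time used: 21 minutes
Remaining: 303 - 21 = 282 minutes
Percent used: 6.9%
Percent remaining: 93.1%

282


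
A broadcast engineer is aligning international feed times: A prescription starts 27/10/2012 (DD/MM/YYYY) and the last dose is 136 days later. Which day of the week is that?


Start: 2012-10-27 (Saturday)
Step 1 - find target date: add 136 days
  2012-10-27 + 136 days = 2013-03-12
Step 2 - day of week:
  136 mod 7 = 3
  Saturday + 3 days -> Tuesday
Result: Tuesday (2013-03-12)

Tuesday


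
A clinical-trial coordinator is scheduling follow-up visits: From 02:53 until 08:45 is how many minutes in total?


Start time: 02:53 = 173 minutes from midnight
End time: 08:45 = 525 minutes from midnight
Difference: 525 - 173 = 352 minutes
That is 5 hours and 52 minutes

352


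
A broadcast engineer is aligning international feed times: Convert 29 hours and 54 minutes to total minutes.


Hours: 29
Extra minutes: 54
Minutes per hour: 60
Hours to minutes: 29 x 60 = 1740
Total: 1740 + 54 = 1794

1794


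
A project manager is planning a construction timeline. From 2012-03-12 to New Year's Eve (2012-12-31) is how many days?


Start: March 12, 2012
End: December 31, 2012
Days left in March: 19
April: 30
May: 31
June: 30
July: 31
... plus remaining months
Sum of remaining months: 275
Total: 19 + 275 = 294

294


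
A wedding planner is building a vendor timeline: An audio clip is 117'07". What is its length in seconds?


Minutes: 117
Seconds: 7
Convert minutes to seconds: 117 x 60 = 7020
Add remaining seconds: 7020 + 7 = 7027

7027


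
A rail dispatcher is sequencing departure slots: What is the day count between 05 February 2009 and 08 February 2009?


Start date: 2009-02-05
End date: 2009-02-08
Feb 2009: +3 days
Total: 3 days

3


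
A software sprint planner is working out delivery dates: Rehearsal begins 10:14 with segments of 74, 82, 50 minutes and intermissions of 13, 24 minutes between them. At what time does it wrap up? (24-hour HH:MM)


Start: 10:14 = 614 min from midnight
  after task 1 (74 min): 11:28
  after break (13 min): 11:41
  after task 2 (82 min): 13:03
  after break (24 min): 13:27
  after task 3 (50 min): 14:17
Total elapsed: 243 minutes
End time: 14:17

14:17


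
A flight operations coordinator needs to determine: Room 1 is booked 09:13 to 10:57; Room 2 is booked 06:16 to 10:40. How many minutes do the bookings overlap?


Interval A: [553, 657] minutes from midnight
Interval B: [376, 640] minutes from midnight
Overlap start = max(553, 376) = 553
Overlap end = min(657, 640) = 640
Overlap = 640 - 553 = 87 minutes

87


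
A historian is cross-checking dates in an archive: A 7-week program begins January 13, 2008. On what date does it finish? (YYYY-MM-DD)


Start: 2008-01-13
Weeks to add: 7
Convert to days: 7 x 7 = 49 days
Add 49 days to 2008-01-13
Result: 2008-03-02

2008-03-02


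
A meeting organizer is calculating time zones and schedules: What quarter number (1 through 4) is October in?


Month: October (month 10)
Q1: January-March (months 1-3)
Q2: April-June (months 4-6)
Q3: July-September (months 7-9)
Q4: October-December (months 10-12)
Month 10 falls in Q4

4


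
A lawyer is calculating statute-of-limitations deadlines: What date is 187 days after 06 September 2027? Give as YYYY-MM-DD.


Start: 2027-09-06
Adding 187 days
Days remaining in September: 24
After September: 163 days still to add
October 2027: 31 days, 132 remaining
November 2027: 30 days, 102 remaining
December 2027: 31 days, 71 remaining
January 2028: 31 days, 40 remaining
Result: 2028-03-11

2028-03-11


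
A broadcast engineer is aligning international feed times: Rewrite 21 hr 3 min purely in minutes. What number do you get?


Hours: 21
Extra minutes: 3
Minutes per hour: 60
Hours to minutes: 21 x 60 = 1260
Total: 1260 + 3 = 1263

1263


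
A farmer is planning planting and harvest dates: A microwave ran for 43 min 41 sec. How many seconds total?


Minutes: 43
Extra seconds: 41
Seconds per minute: 60
Minutes to seconds: 43 x 60 = 2580
Total: 2580 + 41 = 2621

2621


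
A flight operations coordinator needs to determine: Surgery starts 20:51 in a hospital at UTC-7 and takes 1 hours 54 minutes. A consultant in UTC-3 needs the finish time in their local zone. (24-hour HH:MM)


Start: 20:51 in UTC-7
Step 1 - add duration:
  minutes: 51 + 54 = 105 (carry 1h)
  hours: 20 + 1 + 1 = 22
  end in UTC-7: 22:45
Step 2 - convert UTC-7 -> UTC-3:
  offset difference: -3 - (-7) = 4 hours
  22 + (4) = 26 -> mod 24 = 2
Result: 02:45 in UTC-3

02:45


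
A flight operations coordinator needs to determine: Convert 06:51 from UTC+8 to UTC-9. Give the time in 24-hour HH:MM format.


Local time: 06:51 at UTC+8 (offset 8h)
Target zone: UTC-9 (offset -9h)
Difference: -9 - (8) = -17 hours
Calculation: 6 + (-17) = -11
Wraparound: (-11) mod 24 = 13
Result: 13:51

13:51


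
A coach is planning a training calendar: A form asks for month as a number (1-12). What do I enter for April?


Calendar month order:
3. March
4. April <--
5. May
April is month number 4

4


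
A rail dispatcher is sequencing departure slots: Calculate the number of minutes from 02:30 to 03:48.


Start time: 02:30 = 150 minutes from midnight
End time: 03:48 = 228 minutes from midnight
Difference: 228 - 150 = 78 minutes
That is 1 hours and 18 minutes

78


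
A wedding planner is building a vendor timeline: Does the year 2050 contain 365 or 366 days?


Year: 2050
Check leap year rules:
Divisible by 4? No
2050 is not a leap year
Days: 365

365


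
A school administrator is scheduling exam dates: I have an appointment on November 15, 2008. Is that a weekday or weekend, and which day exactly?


Date: 2008-11-15
January 1, 2008 is a Tuesday
Day of year: 320
Offset from Jan 1: 319 days
319 mod 7 = 4
Result: Saturday

Saturday


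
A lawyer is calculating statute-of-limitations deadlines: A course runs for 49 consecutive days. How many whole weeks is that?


Total days: 49
Days per week: 7
Division: 49 / 7 = 7 remainder 0
Complete weeks: 7
Remaining days: 0

7


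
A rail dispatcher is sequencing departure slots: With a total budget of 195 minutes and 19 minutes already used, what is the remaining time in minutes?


Total budget: 195 minutes
Time used: 19 minutes
Remaining: 195 - 19 = 176 minutes
Percent used: 9.7%
Percent remaining: 90.3%

176


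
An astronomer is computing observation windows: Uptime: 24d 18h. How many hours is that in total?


Days: 24
Extra hours: 18
Hours per day: 24
Days to hours: 24 x 24 = 576
Total: 576 + 18 = 594

594


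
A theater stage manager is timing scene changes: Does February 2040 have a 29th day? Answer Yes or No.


Year: 2040
Divisible by 4? 2040 / 4 = 510.0 -> Yes
Divisible by 100? 2040 / 100 = 20.4 -> No
Divisible by 4 but not 100, so it IS a leap year

Yes


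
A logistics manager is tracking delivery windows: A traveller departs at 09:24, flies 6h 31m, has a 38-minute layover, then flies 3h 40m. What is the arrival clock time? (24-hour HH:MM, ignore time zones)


Depart: 09:24
Leg 1: +391 min -> 15:55
Layover: +38 min -> 16:33
Leg 2: +220 min -> 20:13
Total travel: 649 minutes = 10h 49m
Arrival: 20:13

20:13


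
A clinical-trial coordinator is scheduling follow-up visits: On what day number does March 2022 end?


Month: March
Year: 2022
March is a 31-day month
Total: 31 days

31


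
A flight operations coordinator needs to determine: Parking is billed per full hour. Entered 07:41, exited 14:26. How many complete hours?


Start: 07:41
End: 14:26
Hour difference: 14 - 7 = 7 hours
Minute difference: 26 - 41 = -15 minutes
Total minutes: 405
Complete hours: 405 / 60 = 6 (remainder 45)

6


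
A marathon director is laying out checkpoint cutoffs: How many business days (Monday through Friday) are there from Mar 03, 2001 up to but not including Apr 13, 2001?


Start: 2001-03-03 (Saturday)
End (exclusive): 2001-04-13 (Friday)
Total calendar days: 41
Full weeks: 41 // 7 = 5 -> 25 weekdays
Remaining 6 days starting on Saturday:
  Sat(-), Sun(-), Mon(w), Tue(w), Wed(w), Thu(w) -> 4 weekdays
Total business days: 25 + 4 = 29

29


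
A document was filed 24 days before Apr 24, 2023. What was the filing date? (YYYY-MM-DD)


Start: 2023-04-24
Subtracting 24 days
Days already passed in April: 24
Result: 2023-03-31

2023-03-31


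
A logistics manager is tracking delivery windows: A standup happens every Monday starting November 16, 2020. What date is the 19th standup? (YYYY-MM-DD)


First occurrence: 2020-11-16 (occurrence 1)
Each occurrence is 7 days after the previous.
Occurrence 19 is 18 weeks after the first.
18 weeks = 126 days
2020-11-16 + 126 days = 2021-03-22

2021-03-22


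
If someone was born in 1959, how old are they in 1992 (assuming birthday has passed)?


Birth year: 1959
Current year: 1992
Age = current year - birth year
Age = 1992 - 1959 = 33

33


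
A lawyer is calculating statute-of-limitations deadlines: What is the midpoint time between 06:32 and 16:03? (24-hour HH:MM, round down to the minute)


Start time: 06:32 = 392 minutes from midnight
End time: 16:03 = 963 minutes from midnight
Sum: 392 + 963 = 1355
Midpoint: 1355 / 2 = 677 minutes
Convert: 677 / 60 = 11 hours, 17 minutes
Result: 11:17

11:17


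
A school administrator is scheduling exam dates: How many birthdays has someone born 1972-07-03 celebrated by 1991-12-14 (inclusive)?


Birth: 1972-07-03
Reference: 1991-12-14
Year difference: 1991 - 1972 = 19
Has birthday (07-03) occurred by 12-14? Yes
Age in full years: 19

19


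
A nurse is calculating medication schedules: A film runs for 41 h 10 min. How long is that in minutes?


Hours: 41
Minutes: 10
Convert hours to minutes: 41 x 60 = 2460
Add remaining minutes: 2460 + 10 = 2470

2470


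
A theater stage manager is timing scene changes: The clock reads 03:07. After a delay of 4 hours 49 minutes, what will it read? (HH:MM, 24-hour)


Start time: 03:07
Adding: 4 hours 49 minutes
Minutes: 7 + 49 = 56
Hours: 3 + 4 + 0 = 7
Result: 07:56

07:56


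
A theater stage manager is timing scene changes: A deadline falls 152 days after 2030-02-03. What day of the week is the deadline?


Start: 2030-02-03 (Sunday)
Step 1 - find target date: add 152 days
  2030-02-03 + 152 days = 2030-07-05
Step 2 - day of week:
  152 mod 7 = 5
  Sunday + 5 days -> Friday
Result: Friday (2030-07-05)

Friday


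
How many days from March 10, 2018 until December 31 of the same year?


Start: March 10, 2018
End: December 31, 2018
Days left in March: 21
April: 30
May: 31
June: 30
July: 31
... plus remaining months
Sum of remaining months: 275
Total: 21 + 275 = 296

296


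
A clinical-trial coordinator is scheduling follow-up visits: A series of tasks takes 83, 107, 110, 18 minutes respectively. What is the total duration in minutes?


Durations: 83, 107, 110, 18
Running sum: 83
+ 107 = 190
+ 110 = 300
+ 18 = 318
Total duration: 318 minutes
That is 5 hours and 18 minutes

318


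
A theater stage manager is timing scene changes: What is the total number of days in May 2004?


Month: May
Year: 2004
May is a 31-day month
Total: 31 days

31


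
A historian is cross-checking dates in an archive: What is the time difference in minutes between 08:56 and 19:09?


Start time: 08:56 = 536 minutes from midnight
End time: 19:09 = 1149 minutes from midnight
Difference: 1149 - 536 = 613 minutes
That is 10 hours and 13 minutes

613


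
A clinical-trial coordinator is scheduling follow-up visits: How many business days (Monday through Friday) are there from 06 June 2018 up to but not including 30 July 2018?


Start: 2018-06-06 (Wednesday)
End (exclusive): 2018-07-30 (Monday)
Total calendar days: 54
Full weeks: 54 // 7 = 7 -> 35 weekdays
Remaining 5 days starting on Wednesday:
  Wed(w), Thu(w), Fri(w), Sat(-), Sun(-) -> 3 weekdays
Total business days: 35 + 3 = 38

38


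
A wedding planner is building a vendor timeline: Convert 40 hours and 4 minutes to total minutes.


Hours: 40
Extra minutes: 4
Minutes per hour: 60
Hours to minutes: 40 x 60 = 2400
Total: 2400 + 4 = 2404

2404


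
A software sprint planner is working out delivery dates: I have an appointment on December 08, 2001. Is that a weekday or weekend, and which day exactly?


Date: 2001-12-08
January 1, 2001 is a Monday
Day of year: 342
Offset from Jan 1: 341 days
341 mod 7 = 5
Result: Saturday

Saturday


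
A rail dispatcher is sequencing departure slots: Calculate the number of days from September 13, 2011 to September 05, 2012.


Start date: 2011-09-13
End date: 2012-09-05
Sep 2011: +18 days
Oct 2011: +31 days
Nov 2011: +30 days
... (10 more months)
Total: 358 days

358


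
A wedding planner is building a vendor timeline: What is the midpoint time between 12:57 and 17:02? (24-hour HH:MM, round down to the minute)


Start time: 12:57 = 777 minutes from midnight
End time: 17:02 = 1022 minutes from midnight
Sum: 777 + 1022 = 1799
Midpoint: 1799 / 2 = 899 minutes
Convert: 899 / 60 = 14 hours, 59 minutes
Result: 14:59

14:59


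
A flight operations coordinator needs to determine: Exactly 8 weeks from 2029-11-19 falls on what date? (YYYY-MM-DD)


Start: 2029-11-19
Weeks to add: 8
Convert to days: 8 x 7 = 56 days
Add 56 days to 2029-11-19
Result: 2030-01-14

2030-01-14


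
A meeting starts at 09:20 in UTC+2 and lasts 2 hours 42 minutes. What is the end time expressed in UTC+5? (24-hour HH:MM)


Start: 09:20 in UTC+2
Step 1 - add duration:
  minutes: 20 + 42 = 62 (carry 1h)
  hours: 9 + 2 + 1 = 12
  end in UTC+2: 12:02
Step 2 - convert UTC+2 -> UTC+5:
  offset difference: 5 - (2) = 3 hours
  12 + (3) = 15 -> mod 24 = 15
Result: 15:02 in UTC+5

15:02


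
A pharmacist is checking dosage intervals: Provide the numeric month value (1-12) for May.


Calendar month order:
4. April
5. May <--
6. June
May is month number 5

5


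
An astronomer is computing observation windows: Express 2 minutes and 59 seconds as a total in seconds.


Minutes: 2
Seconds: 59
Convert minutes to seconds: 2 x 60 = 120
Add remaining seconds: 120 + 59 = 179

179


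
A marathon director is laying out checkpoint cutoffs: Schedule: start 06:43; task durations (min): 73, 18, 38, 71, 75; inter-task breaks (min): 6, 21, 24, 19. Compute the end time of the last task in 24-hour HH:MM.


Start: 06:43 = 403 min from midnight
  after task 1 (73 min): 07:56
  after break (6 min): 08:02
  after task 2 (18 min): 08:20
  after break (21 min): 08:41
  after task 3 (38 min): 09:19
  after break (24 min): 09:43
  after task 4 (71 min): 10:54
  after break (19 min): 11:13
  after task 5 (75 min): 12:28
Total elapsed: 345 minutes
End time: 12:28

12:28


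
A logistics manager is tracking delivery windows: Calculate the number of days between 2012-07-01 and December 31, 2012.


Start: July 01, 2012
End: December 31, 2012
Days left in July: 30
August: 31
September: 30
October: 31
November: 30
... plus remaining months
Sum of remaining months: 153
Total: 30 + 153 = 183

183


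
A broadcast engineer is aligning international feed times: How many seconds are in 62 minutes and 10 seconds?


Minutes: 62
Extra seconds: 10
Seconds per minute: 60
Minutes to seconds: 62 x 60 = 3720
Total: 3720 + 10 = 3730

3730


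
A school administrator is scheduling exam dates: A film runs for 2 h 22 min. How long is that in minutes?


Hours: 2
Minutes: 22
Convert hours to minutes: 2 x 60 = 120
Add remaining minutes: 120 + 22 = 142

142


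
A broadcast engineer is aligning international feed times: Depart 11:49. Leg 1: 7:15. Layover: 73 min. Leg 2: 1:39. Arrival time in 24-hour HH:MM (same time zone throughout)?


Depart: 11:49
Leg 1: +435 min -> 19:04
Layover: +73 min -> 20:17
Leg 2: +99 min -> 21:56
Total travel: 607 minutes = 10h 7m
Arrival: 21:56

21:56


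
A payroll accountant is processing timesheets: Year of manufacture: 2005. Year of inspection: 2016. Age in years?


Birth year: 2005
Current year: 2016
Age = current year - birth year
Age = 2016 - 2005 = 11

11


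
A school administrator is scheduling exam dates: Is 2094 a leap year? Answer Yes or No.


Year: 2094
Divisible by 4? 2094 / 4 = 523.5 -> No
Not divisible by 4, so NOT a leap year

No


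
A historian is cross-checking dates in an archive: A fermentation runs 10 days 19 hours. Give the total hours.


Days: 10
Extra hours: 19
Hours per day: 24
Days to hours: 10 x 24 = 240
Total: 240 + 19 = 259

259


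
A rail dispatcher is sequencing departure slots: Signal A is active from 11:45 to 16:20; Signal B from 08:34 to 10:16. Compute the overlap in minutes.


Interval A: [705, 980] minutes from midnight
Interval B: [514, 616] minutes from midnight
Overlap start = max(705, 514) = 705
Overlap end = min(980, 616) = 616
End <= start, so the intervals do not overlap: 0 minutes

0


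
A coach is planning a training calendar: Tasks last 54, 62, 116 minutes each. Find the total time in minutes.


Durations: 54, 62, 116
Running sum: 54
+ 62 = 116
+ 116 = 232
Total duration: 232 minutes
That is 3 hours and 52 minutes

232


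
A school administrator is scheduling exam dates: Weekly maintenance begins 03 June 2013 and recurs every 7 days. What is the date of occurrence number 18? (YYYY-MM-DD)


First occurrence: 2013-06-03 (occurrence 1)
Each occurrence is 7 days after the previous.
Occurrence 18 is 17 weeks after the first.
17 weeks = 119 days
2013-06-03 + 119 days = 2013-09-30

2013-09-30


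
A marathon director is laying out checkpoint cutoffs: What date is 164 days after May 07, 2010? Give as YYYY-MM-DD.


Start: 2010-05-07
Adding 164 days
Days remaining in May: 24
After May: 140 days still to add
June 2010: 30 days, 110 remaining
July 2010: 31 days, 79 remaining
August 2010: 31 days, 48 remaining
September 2010: 30 days, 18 remaining
Result: 2010-10-18

2010-10-18


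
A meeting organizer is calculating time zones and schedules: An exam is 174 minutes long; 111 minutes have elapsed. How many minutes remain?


Total budget: 174 minutes
Time used: 111 minutes
Remaining: 174 - 111 = 63 minutes
Percent used: 63.8%
Percent remaining: 36.2%

63


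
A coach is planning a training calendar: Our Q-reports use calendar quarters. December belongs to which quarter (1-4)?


Month: December (month 12)
Q1: January-March (months 1-3)
Q2: April-June (months 4-6)
Q3: July-September (months 7-9)
Q4: October-December (months 10-12)
Month 12 falls in Q4

4


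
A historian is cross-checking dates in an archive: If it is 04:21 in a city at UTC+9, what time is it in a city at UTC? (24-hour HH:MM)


Local time: 04:21 at UTC+9 (offset 9h)
Target zone: UTC (offset 0h)
Difference: 0 - (9) = -9 hours
Calculation: 4 + (-9) = -5
Wraparound: (-5) mod 24 = 19
Result: 19:21

19:21


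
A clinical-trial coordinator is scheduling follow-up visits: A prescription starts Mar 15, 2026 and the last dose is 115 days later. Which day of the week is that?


Start: 2026-03-15 (Sunday)
Step 1 - find target date: add 115 days
  2026-03-15 + 115 days = 2026-07-08
Step 2 - day of week:
  115 mod 7 = 3
  Sunday + 3 days -> Wednesday
Result: Wednesday (2026-07-08)

Wednesday


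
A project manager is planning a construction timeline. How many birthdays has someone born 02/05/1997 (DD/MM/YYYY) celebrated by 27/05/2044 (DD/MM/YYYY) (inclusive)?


Birth: 1997-05-02
Reference: 2044-05-27
Year difference: 2044 - 1997 = 47
Has birthday (05-02) occurred by 05-27? Yes
Age in full years: 47

47


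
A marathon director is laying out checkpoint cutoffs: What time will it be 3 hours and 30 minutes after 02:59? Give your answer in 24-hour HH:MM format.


Start time: 02:59
Adding: 3 hours 30 minutes
Minutes: 59 + 30 = 89
Minute overflow: 89 >= 60, so carry 1 hour, minutes = 29
Hours: 2 + 3 + 1 = 6
Result: 06:29

06:29


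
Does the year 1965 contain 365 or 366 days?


Year: 1965
Check leap year rules:
Divisible by 4? No
1965 is not a leap year
Days: 365

365


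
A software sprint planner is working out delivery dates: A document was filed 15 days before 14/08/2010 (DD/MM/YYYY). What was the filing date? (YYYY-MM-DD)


Start: 2010-08-14
Subtracting 15 days
Days already passed in August: 14
After going back through August: 1 more days to subtract
July 2010 has 31 days, need 1
Result: 2010-07-30

2010-07-30


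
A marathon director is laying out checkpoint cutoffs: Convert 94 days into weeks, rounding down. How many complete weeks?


Total days: 94
Days per week: 7
Division: 94 / 7 = 13 remainder 3
Complete weeks: 13
Remaining days: 3

13


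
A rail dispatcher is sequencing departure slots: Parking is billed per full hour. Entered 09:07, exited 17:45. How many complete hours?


Start: 09:07
End: 17:45
Hour difference: 17 - 9 = 8 hours
Minute difference: 45 - 7 = 38 minutes
Total minutes: 518
Complete hours: 518 / 60 = 8 (remainder 38)

8


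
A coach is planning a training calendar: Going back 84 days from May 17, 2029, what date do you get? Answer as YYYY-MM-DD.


Start: 2029-05-17
Subtracting 84 days
Days already passed in May: 17
After going back through May: 67 more days to subtract
April 2029: 30 days, 37 remaining
March 2029: 31 days, 6 remaining
February 2029 has 28 days, need 6
Result: 2029-02-22

2029-02-22


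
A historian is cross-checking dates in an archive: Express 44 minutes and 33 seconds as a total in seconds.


Minutes: 44
Seconds: 33
Convert minutes to seconds: 44 x 60 = 2640
Add remaining seconds: 2640 + 33 = 2673

2673


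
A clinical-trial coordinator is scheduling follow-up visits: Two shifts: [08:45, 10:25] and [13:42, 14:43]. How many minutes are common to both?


Interval A: [525, 625] minutes from midnight
Interval B: [822, 883] minutes from midnight
Overlap start = max(525, 822) = 822
Overlap end = min(625, 883) = 625
End <= start, so the intervals do not overlap: 0 minutes

0


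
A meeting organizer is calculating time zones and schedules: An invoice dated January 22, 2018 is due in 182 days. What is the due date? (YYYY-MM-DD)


Start: 2018-01-22
Adding 182 days
Days remaining in January: 9
After January: 173 days still to add
February 2018: 28 days, 145 remaining
March 2018: 31 days, 114 remaining
April 2018: 30 days, 84 remaining
May 2018: 31 days, 53 remaining
Result: 2018-07-23

2018-07-23


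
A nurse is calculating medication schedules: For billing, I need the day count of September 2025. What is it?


Month: September
Year: 2025
September is a 30-day month
Total: 30 days

30


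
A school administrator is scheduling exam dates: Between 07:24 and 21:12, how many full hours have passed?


Start: 07:24
End: 21:12
Hour difference: 21 - 7 = 14 hours
Minute difference: 12 - 24 = -12 minutes
Total minutes: 828
Complete hours: 828 / 60 = 13 (remainder 48)

13


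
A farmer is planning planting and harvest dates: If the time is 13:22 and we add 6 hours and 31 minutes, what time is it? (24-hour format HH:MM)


Start time: 13:22
Adding: 6 hours 31 minutes
Minutes: 22 + 31 = 53
Hours: 13 + 6 + 0 = 19
Result: 19:53

19:53


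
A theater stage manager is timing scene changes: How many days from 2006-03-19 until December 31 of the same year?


Start: March 19, 2006
End: December 31, 2006
Days left in March: 12
April: 30
May: 31
June: 30
July: 31
... plus remaining months
Sum of remaining months: 275
Total: 12 + 275 = 287

287


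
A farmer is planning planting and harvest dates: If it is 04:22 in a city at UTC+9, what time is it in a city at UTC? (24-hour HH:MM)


Local time: 04:22 at UTC+9 (offset 9h)
Target zone: UTC (offset 0h)
Difference: 0 - (9) = -9 hours
Calculation: 4 + (-9) = -5
Wraparound: (-5) mod 24 = 19
Result: 19:22

19:22


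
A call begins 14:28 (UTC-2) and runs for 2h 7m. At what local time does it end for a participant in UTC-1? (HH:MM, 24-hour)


Start: 14:28 in UTC-2
Step 1 - add duration:
  minutes: 28 + 7 = 35
  hours: 14 + 2 + 0 = 16
  end in UTC-2: 16:35
Step 2 - convert UTC-2 -> UTC-1:
  offset difference: -1 - (-2) = 1 hours
  16 + (1) = 17 -> mod 24 = 17
Result: 17:35 in UTC-1

17:35


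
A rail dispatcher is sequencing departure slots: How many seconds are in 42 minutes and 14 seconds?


Minutes: 42
Extra seconds: 14
Seconds per minute: 60
Minutes to seconds: 42 x 60 = 2520
Total: 2520 + 14 = 2534

2534


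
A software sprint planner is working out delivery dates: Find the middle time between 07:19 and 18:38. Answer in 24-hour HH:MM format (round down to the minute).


Start time: 07:19 = 439 minutes from midnight
End time: 18:38 = 1118 minutes from midnight
Sum: 439 + 1118 = 1557
Midpoint: 1557 / 2 = 778 minutes
Convert: 778 / 60 = 12 hours, 58 minutes
Result: 12:58

12:58


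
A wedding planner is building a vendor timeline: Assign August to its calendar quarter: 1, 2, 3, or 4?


Month: August (month 8)
Q1: January-March (months 1-3)
Q2: April-June (months 4-6)
Q3: July-September (months 7-9)
Q4: October-December (months 10-12)
Month 8 falls in Q3

3


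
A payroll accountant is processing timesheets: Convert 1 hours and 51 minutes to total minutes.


Hours: 1
Minutes: 51
Convert hours to minutes: 1 x 60 = 60
Add remaining minutes: 60 + 51 = 111

111


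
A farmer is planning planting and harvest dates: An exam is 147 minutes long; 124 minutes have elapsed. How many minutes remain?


Total budget: 147 minutes
Time used: 124 minutes
Remaining: 147 - 124 = 23 minutes
Percent used: 84.4%
Percent remaining: 15.6%

23


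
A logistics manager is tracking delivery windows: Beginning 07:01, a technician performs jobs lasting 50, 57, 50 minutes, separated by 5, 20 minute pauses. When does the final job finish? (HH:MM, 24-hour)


Start: 07:01 = 421 min from midnight
  after task 1 (50 min): 07:51
  after break (5 min): 07:56
  after task 2 (57 min): 08:53
  after break (20 min): 09:13
  after task 3 (50 min): 10:03
Total elapsed: 182 minutes
End time: 10:03

10:03


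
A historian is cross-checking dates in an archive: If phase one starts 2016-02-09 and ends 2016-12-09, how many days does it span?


Start date: 2016-02-09
End date: 2016-12-09
Feb 2016: +21 days
Mar 2016: +31 days
Apr 2016: +30 days
... (8 more months)
Total: 304 days

304


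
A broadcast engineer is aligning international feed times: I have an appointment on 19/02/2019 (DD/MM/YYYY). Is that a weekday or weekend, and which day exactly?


Date: 2019-02-19
January 1, 2019 is a Tuesday
Day of year: 50
Offset from Jan 1: 49 days
49 mod 7 = 0
Result: Tuesday

Tuesday


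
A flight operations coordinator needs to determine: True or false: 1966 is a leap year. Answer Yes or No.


Year: 1966
Divisible by 4? 1966 / 4 = 491.5 -> No
Not divisible by 4, so NOT a leap year

No


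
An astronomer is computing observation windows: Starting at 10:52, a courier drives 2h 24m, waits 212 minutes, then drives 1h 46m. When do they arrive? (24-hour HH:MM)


Depart: 10:52
Leg 1: +144 min -> 13:16
Layover: +212 min -> 16:48
Leg 2: +106 min -> 18:34
Total travel: 462 minutes = 7h 42m
Arrival: 18:34

18:34


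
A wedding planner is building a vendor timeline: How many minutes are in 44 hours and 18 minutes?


Hours: 44
Extra minutes: 18
Minutes per hour: 60
Hours to minutes: 44 x 60 = 2640
Total: 2640 + 18 = 2658

2658


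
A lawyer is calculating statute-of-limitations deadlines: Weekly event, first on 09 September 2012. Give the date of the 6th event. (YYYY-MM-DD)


First occurrence: 2012-09-09 (occurrence 1)
Each occurrence is 7 days after the previous.
Occurrence 6 is 5 weeks after the first.
5 weeks = 35 days
2012-09-09 + 35 days = 2012-10-14

2012-10-14


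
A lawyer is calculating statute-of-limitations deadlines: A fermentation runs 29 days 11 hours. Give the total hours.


Days: 29
Extra hours: 11
Hours per day: 24
Days to hours: 29 x 24 = 696
Total: 696 + 11 = 707

707


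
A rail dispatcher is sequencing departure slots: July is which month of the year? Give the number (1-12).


Calendar month order:
6. June
7. July <--
8. August
July is month number 7

7


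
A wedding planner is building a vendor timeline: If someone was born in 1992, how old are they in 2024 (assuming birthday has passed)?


Birth year: 1992
Current year: 2024
Age = current year - birth year
Age = 2024 - 1992 = 32

32


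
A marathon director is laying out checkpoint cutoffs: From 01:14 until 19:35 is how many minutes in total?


Start time: 01:14 = 74 minutes from midnight
End time: 19:35 = 1175 minutes from midnight
Difference: 1175 - 74 = 1101 minutes
That is 18 hours and 21 minutes

1101


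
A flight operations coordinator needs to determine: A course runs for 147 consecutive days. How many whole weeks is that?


Total days: 147
Days per week: 7
Division: 147 / 7 = 21 remainder 0
Complete weeks: 21
Remaining days: 0

21


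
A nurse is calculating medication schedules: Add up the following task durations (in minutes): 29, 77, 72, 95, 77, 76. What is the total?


Durations: 29, 77, 72, 95, 77, 76
Running sum: 29
+ 77 = 106
+ 72 = 178
+ 95 = 273
+ 77 = 350
+ 76 = 426
Total duration: 426 minutes
That is 7 hours and 6 minutes

426


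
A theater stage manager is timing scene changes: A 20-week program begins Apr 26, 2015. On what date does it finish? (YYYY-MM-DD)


Start: 2015-04-26
Weeks to add: 20
Convert to days: 20 x 7 = 140 days
Add 140 days to 2015-04-26
Result: 2015-09-13

2015-09-13


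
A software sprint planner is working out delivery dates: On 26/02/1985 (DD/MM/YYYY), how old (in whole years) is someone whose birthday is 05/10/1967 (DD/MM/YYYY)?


Birth: 1967-10-05
Reference: 1985-02-26
Year difference: 1985 - 1967 = 18
Has birthday (10-05) occurred by 02-26? No
Birthday not yet reached this year -> subtract 1
Age in full years: 17

17
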